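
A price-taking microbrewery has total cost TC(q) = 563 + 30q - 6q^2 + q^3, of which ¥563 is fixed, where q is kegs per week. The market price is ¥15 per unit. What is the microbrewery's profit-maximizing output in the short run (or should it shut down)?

Variable cost is VC = 30q - 6q^2 + q^3, so AVC = VC/q = 30 - 6q + q^2 and MC = dTC/dq = 30 - 12q + 3q^2.
AVC hits its minimum where MC = AVC, at q = 3, giving min AVC = 30 - 6·3 + 3^2 = ¥21.
Since P = ¥15 < min AVC = ¥21, price fails to cover variable cost at any output.
Shutting down limits the loss to fixed cost, ¥563.

Shut down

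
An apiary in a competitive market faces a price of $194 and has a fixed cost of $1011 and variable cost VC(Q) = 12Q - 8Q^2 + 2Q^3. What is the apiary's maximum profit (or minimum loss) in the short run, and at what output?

AVC = 12 - 8Q + 2Q^2; min AVC = $4 at Q = 2. Since P = $194 ≥ min AVC, the firm produces.
With MC = 12 - 16Q + 6Q^2, P = MC on the upward-sloping part at Q* = 7.
TR = 194·7 = 1358. TC = 1011 + 378 = 1389. Profit = 1358 − 1389 = -$31.
By producing, the firm covers all variable cost plus $980 of fixed cost; shutting down would lose the full $1011.

Profit = -$31 at Q = 7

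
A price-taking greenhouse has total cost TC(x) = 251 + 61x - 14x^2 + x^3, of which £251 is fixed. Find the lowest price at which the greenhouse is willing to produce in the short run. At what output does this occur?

£12 per unit, at x = 7

Short-run supply begins at min AVC. From VC = 61x - 14x^2 + x^3, AVC = 61 - 14x + x^2.
At the minimum of AVC, MC = AVC. MC = 61 - 28x + 3x^2; setting MC = AVC gives 2x^2 - 14x = 0, so x = 7. min AVC = 12.
For P < £12 the firm produces nothing.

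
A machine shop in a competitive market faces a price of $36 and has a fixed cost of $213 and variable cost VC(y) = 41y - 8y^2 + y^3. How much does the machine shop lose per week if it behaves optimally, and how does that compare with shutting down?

AVC = 41 - 8y + y^2; min AVC = $25 at y = 4. Since P = $36 ≥ min AVC, the firm produces.
With MC = 41 - 16y + 3y^2, P = MC on the upward-sloping part at y* = 5.
TR = 36·5 = 180. TC = 213 + 130 = 343. Profit = 180 − 343 = -$163.
Shutting down would mean losing the fixed cost of $213, so operating at a loss of $163 is better by $50.

Profit = -$163 at y = 5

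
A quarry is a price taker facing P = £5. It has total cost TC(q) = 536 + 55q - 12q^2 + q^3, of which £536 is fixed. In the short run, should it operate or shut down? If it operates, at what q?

Strip out fixed cost: VC = 55q - 12q^2 + q^3. Then AVC = 55 - 12q + q^2 and MC = 55 - 24q + 3q^2.
The AVC parabola has its vertex at q = 12/2 = 6, where AVC = 55 - 12·6 + 6^2 = £19.
With P < min AVC (£5 < £19), every unit sold adds to the loss.
The firm minimizes its loss by shutting down and losing only its fixed cost of £536.

Shut down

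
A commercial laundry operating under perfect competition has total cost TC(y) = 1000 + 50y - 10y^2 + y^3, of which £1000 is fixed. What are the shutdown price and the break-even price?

Shutdown price = £25; break-even price = £150

AVC = 50 - 10y + y^2; minimized at y = 5, giving min AVC = £25. That is the shutdown price.
ATC = 1000/y + 50 - 10y + y^2. Setting dATC/dy = −1000/y^2 − 10 + 2y = 0 gives y = 10 (since 2·10^3 − 10·10^2 = 1000).
min ATC = 1000/10 + 50 − 10·10 + 10^2 = £150. That is the break-even price.
For £25 ≤ P < £150 the firm produces at a loss; below £25 it shuts down.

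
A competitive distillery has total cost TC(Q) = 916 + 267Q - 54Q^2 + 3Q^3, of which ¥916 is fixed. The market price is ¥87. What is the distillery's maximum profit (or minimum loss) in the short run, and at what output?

AVC = 267 - 54Q + 3Q^2; min AVC = ¥24 at Q = 9. Since P = ¥87 ≥ min AVC, the firm produces.
MC = 267 - 108Q + 9Q^2. Setting P = MC and taking the root on the rising branch gives Q* = 10.
TR = 87·10 = 870. TC = 916 + 270 = 1186. Profit = 870 − 1186 = -¥316.
By producing, the firm covers all variable cost plus ¥600 of fixed cost; shutting down would lose the full ¥916.

Profit = -¥316 at Q = 10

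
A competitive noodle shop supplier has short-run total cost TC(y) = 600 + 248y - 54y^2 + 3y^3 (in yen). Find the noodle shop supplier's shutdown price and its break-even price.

Shutdown price = ¥5; break-even price = ¥68

Shutdown price = min AVC. AVC = 248 - 54y + 3y^2, with vertex at y = 9 and minimum ¥5.
ATC = 600/y + 248 - 54y + 3y^2. Setting dATC/dy = −600/y^2 − 54 + 6y = 0 gives y = 10 (since 6·10^3 − 54·10^2 = 600).
min ATC = 600/10 + 248 − 54·10 + 3·10^2 = ¥68. That is the break-even price.
For ¥5 ≤ P < ¥68 the firm produces at a loss; below ¥5 it shuts down.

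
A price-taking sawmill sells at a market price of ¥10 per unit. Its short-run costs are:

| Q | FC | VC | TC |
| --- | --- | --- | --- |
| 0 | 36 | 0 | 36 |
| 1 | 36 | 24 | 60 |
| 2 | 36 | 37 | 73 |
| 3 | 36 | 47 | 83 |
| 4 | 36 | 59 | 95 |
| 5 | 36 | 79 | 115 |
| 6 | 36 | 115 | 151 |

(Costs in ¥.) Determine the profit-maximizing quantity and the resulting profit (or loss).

Compute π = P·Q − TC at each output: Q=0: -36; Q=1: -50; Q=2: -53; Q=3: -53; Q=4: -55; Q=5: -65; Q=6: -91.
Profit is highest at Q = 0. Equivalently, the lowest AVC in the table is 59/4 ≈ ¥14.75 at Q = 4, and P = ¥10 falls below it — price never covers variable cost, so the firm shuts down and loses only its fixed cost.

Q = 0 (shut down); profit = -¥36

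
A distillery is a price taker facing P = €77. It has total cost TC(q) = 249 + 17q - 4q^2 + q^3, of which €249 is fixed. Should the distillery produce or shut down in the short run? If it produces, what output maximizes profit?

Produce at q = 6

Variable cost is VC = 17q - 4q^2 + q^3, so AVC = VC/q = 17 - 4q + q^2 and MC = dTC/dq = 17 - 8q + 3q^2.
The AVC parabola has its vertex at q = 4/2 = 2, where AVC = 17 - 4·2 + 2^2 = €13.
Since P = €77 ≥ min AVC = €13, price covers variable cost and the firm should produce.
P = MC gives -60 - 8q + 3q^2 = 0, with roots -10/3 and 6. Take the larger (rising MC): q* = 6.
Check: AVC at q = 6 is €29 ≤ P, so revenue covers variable cost.
Profit = P·q − TC = 77·6 − 423 = €39.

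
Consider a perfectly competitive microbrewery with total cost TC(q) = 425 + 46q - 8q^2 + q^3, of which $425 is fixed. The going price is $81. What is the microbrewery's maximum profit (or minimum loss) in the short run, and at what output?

AVC = 46 - 8q + q^2; min AVC = $30 at q = 4. Since P = $81 ≥ min AVC, the firm produces.
With MC = 46 - 16q + 3q^2, P = MC on the upward-sloping part at q* = 7.
TR = 81·7 = 567. TC = 425 + 273 = 698. Profit = 567 − 698 = -$131.
By producing, the firm covers all variable cost plus $294 of fixed cost; shutting down would lose the full $425.

Profit = -$131 at q = 7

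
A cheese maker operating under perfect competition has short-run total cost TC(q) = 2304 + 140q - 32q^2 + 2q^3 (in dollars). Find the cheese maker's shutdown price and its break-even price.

AVC = 140 - 32q + 2q^2; minimized at q = 8, giving min AVC = $12. That is the shutdown price.
ATC = 2304/q + 140 - 32q + 2q^2. Setting dATC/dq = −2304/q^2 − 32 + 4q = 0 gives q = 12 (since 4·12^3 − 32·12^2 = 2304).
min ATC = 2304/12 + 140 − 32·12 + 2·12^2 = $236. That is the break-even price.
Between these two prices the firm operates at a loss; above $236 it earns a profit.

Shutdown price = $12; break-even price = $236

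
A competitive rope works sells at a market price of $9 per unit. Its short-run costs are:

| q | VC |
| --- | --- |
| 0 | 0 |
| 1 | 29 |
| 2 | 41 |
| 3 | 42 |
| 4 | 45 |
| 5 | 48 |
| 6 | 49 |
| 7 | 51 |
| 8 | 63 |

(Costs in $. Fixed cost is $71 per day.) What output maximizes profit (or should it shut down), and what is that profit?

Profit at each row (π = 9q − TC): q=0: -71; q=1: -91; q=2: -94; q=3: -86; q=4: -80; q=5: -74; q=6: -66; q=7: -59; q=8: -62.
Profit is maximized at q = 7. AVC there is 51/7 = $7.29 ≤ P, so producing beats shutting down (which would give -$71).

q = 7; profit = -$59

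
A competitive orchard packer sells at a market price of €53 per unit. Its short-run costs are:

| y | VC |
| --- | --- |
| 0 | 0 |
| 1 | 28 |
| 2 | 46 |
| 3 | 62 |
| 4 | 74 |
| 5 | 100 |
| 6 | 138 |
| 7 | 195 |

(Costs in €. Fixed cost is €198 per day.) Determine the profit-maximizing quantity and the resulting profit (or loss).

y = 6; profit = -€18

Tabulate TR − TC: y=0: -198; y=1: -173; y=2: -138; y=3: -101; y=4: -60; y=5: -33; y=6: -18; y=7: -22.
Profit is maximized at y = 6. AVC there is 138/6 = €23 ≤ P, so producing beats shutting down (which would give -€198).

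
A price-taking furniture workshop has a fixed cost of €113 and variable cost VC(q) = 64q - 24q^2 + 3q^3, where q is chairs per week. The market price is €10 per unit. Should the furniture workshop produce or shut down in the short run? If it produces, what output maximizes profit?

Shut down

Variable cost is VC = 64q - 24q^2 + 3q^3, so AVC = VC/q = 64 - 24q + 3q^2 and MC = dTC/dq = 64 - 48q + 9q^2.
AVC hits its minimum where MC = AVC, at q = 4, giving min AVC = 64 - 24·4 + 3·4^2 = €16.
With P < min AVC (€10 < €16), every unit sold adds to the loss.
The firm minimizes its loss by shutting down and losing only its fixed cost of €113.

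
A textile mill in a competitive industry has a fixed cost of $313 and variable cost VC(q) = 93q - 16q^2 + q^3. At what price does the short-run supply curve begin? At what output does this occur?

$29 per unit, at q = 8

Short-run supply begins at min AVC. From VC = 93q - 16q^2 + q^3, AVC = 93 - 16q + q^2.
At the minimum of AVC, MC = AVC. MC = 93 - 32q + 3q^2; setting MC = AVC gives 2q^2 - 16q = 0, so q = 8. min AVC = 29.
So the shutdown price is $29.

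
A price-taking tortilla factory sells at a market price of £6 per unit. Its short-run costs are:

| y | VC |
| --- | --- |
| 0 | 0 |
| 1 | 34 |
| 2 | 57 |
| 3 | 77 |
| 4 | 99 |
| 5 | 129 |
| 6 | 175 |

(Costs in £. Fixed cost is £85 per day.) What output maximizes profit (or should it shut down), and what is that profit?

y = 0 (shut down); profit = -£85

Tabulate TR − TC: y=0: -85; y=1: -113; y=2: -130; y=3: -144; y=4: -160; y=5: -184; y=6: -224.
Profit is highest at y = 0. Equivalently, the lowest AVC in the table is 99/4 ≈ £24.75 at y = 4, and P = £6 falls below it — price never covers variable cost, so the firm shuts down and loses only its fixed cost.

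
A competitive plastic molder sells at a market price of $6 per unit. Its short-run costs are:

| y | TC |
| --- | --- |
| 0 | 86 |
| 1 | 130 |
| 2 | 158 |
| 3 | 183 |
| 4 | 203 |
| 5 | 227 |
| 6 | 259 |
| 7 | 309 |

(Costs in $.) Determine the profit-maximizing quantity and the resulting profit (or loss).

Compute π = P·y − TC at each output: y=0: -86; y=1: -124; y=2: -146; y=3: -165; y=4: -179; y=5: -197; y=6: -223; y=7: -267.
Profit is highest at y = 0. Equivalently, the lowest AVC in the table is 141/5 ≈ $28.20 at y = 5, and P = $6 falls below it — price never covers variable cost, so the firm shuts down and loses only its fixed cost.

y = 0 (shut down); profit = -$86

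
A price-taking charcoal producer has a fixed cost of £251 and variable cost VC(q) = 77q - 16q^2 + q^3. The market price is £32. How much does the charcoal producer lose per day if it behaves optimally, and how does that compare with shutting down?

AVC = 77 - 16q + q^2; min AVC = £13 at q = 8. Since P = £32 ≥ min AVC, the firm produces.
With MC = 77 - 32q + 3q^2, P = MC on the upward-sloping part at q* = 9.
TR = 32·9 = 288. TC = 251 + 126 = 377. Profit = 288 − 377 = -£89.
That loss of £89 beats the £251 the firm would lose by shutting down; producing recovers £162 of fixed cost.

Profit = -£89 at q = 9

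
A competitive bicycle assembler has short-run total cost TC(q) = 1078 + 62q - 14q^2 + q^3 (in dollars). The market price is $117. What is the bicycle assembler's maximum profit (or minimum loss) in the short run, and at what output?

AVC = 62 - 14q + q^2 has its minimum $13 at q = 7; price $117 clears that bar, so the firm operates.
MC = 62 - 28q + 3q^2. Setting P = MC and taking the root on the rising branch gives q* = 11.
TR = 117·11 = 1287. TC = 1078 + 319 = 1397. Profit = 1287 − 1397 = -$110.
Shutting down would mean losing the fixed cost of $1078, so operating at a loss of $110 is better by $968.

Profit = -$110 at q = 11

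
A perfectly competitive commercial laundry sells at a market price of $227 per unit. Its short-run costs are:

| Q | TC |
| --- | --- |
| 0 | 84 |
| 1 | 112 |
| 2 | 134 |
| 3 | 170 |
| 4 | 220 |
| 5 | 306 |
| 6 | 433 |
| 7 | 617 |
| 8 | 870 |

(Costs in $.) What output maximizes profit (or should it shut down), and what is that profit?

Profit at each row (π = 227Q − TC): Q=0: -84; Q=1: 115; Q=2: 320; Q=3: 511; Q=4: 688; Q=5: 829; Q=6: 929; Q=7: 972; Q=8: 946.
Profit is maximized at Q = 7. AVC there is 533/7 = $76.14 ≤ P, so producing beats shutting down (which would give -$84).

Q = 7; profit = $972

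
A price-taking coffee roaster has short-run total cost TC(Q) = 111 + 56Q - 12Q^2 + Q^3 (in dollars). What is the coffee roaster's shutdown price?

Short-run supply begins at min AVC. From VC = 56Q - 12Q^2 + Q^3, AVC = 56 - 12Q + Q^2.
dAVC/dQ = -12 + 2Q = 0 gives Q = 6. min AVC = 56 - 12·6 + 6^2 = 20.
The firm shuts down for any P below $20.

$20 per unit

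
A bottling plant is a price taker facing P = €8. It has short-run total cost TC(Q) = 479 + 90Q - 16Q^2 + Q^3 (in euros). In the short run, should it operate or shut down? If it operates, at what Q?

From TC, MC = TC'(Q) = 90 - 32Q + 3Q^2 and AVC = VC/Q = 90 - 16Q + Q^2.
AVC hits its minimum where MC = AVC, at Q = 8, giving min AVC = 90 - 16·8 + 8^2 = €26.
With P < min AVC (€8 < €26), every unit sold adds to the loss.
The firm minimizes its loss by shutting down and losing only its fixed cost of €479.

Shut down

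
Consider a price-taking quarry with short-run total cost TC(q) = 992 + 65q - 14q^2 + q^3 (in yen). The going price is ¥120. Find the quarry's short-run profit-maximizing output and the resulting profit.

AVC = 65 - 14q + q^2; min AVC = ¥16 at q = 7. Since P = ¥120 ≥ min AVC, the firm produces.
MC = 65 - 28q + 3q^2. Setting P = MC and taking the root on the rising branch gives q* = 11.
TR = 120·11 = 1320. TC = 992 + 352 = 1344. Profit = 1320 − 1344 = -¥24.
Shutting down would mean losing the fixed cost of ¥992, so operating at a loss of ¥24 is better by ¥968.

Profit = -¥24 at q = 11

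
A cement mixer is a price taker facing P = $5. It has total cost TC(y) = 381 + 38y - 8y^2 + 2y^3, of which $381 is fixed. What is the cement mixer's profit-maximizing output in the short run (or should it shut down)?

Shut down

Strip out fixed cost: VC = 38y - 8y^2 + 2y^3. Then AVC = 38 - 8y + 2y^2 and MC = 38 - 16y + 6y^2.
AVC hits its minimum where MC = AVC, at y = 2, giving min AVC = 38 - 8·2 + 2·2^2 = $30.
P = $5 lies below min AVC = $30; no output level covers variable cost.
Best response: produce nothing and absorb the $381 fixed cost.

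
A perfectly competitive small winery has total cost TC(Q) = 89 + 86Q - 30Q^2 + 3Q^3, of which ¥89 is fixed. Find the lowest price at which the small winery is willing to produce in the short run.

The shutdown price is the minimum of AVC. VC = 86Q - 30Q^2 + 3Q^3, so AVC = 86 - 30Q + 3Q^2.
dAVC/dQ = -30 + 6Q = 0 gives Q = 5. min AVC = 86 - 30·5 + 3·5^2 = 11.
So the shutdown price is ¥11.

¥11 per unit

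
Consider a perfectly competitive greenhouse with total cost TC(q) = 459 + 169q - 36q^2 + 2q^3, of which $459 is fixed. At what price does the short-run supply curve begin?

$7 per unit

Short-run supply begins at min AVC. From VC = 169q - 36q^2 + 2q^3, AVC = 169 - 36q + 2q^2.
dAVC/dq = -36 + 4q = 0 gives q = 9. min AVC = 169 - 36·9 + 2·9^2 = 7.
For P < $7 the firm produces nothing.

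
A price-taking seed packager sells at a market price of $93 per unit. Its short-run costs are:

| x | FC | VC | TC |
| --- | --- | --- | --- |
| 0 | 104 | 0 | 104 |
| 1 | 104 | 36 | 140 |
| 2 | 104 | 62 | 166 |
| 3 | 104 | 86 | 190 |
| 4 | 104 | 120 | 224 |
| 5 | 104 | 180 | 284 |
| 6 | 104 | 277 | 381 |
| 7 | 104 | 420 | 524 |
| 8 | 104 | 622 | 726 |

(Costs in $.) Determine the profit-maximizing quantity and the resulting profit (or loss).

Compute π = P·x − TC at each output: x=0: -104; x=1: -47; x=2: 20; x=3: 89; x=4: 148; x=5: 181; x=6: 177; x=7: 127; x=8: 18.
Profit is maximized at x = 5. AVC there is 180/5 = $36 ≤ P, so producing beats shutting down (which would give -$104).

x = 5; profit = $181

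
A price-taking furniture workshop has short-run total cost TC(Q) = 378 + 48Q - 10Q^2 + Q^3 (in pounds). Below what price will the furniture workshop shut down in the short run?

The firm shuts down when price falls below the minimum of average variable cost. AVC = VC/Q = 48 - 10Q + Q^2.
At the minimum of AVC, MC = AVC. MC = 48 - 20Q + 3Q^2; setting MC = AVC gives 2Q^2 - 10Q = 0, so Q = 5. min AVC = 23.
For P < £23 the firm produces nothing.

£23 per unit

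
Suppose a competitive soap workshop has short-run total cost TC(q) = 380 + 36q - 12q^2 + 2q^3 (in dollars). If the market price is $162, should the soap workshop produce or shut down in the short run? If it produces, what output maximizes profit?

Produce at q = 7

From TC, MC = TC'(q) = 36 - 24q + 6q^2 and AVC = VC/q = 36 - 12q + 2q^2.
The AVC parabola has its vertex at q = 12/4 = 3, where AVC = 36 - 12·3 + 2·3^2 = $18.
Because $162 ≥ $18, revenue can cover variable cost; the firm operates.
Set P = MC: 162 = 36 - 24q + 6q^2 → -126 - 24q + 6q^2 = 0. The roots are q = -3 and q = 7; the profit-maximizing output is on the rising part of MC, so q* = 7.
Check: AVC at q = 7 is $50 ≤ P, so revenue covers variable cost.
Profit = P·q − TC = 162·7 − 730 = $404.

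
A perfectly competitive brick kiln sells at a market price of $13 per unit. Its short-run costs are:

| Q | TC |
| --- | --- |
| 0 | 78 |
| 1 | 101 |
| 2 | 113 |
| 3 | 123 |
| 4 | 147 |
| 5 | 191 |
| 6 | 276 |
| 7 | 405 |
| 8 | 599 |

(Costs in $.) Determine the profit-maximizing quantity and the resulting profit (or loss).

Q = 0 (shut down); profit = -$78

Tabulate TR − TC: Q=0: -78; Q=1: -88; Q=2: -87; Q=3: -84; Q=4: -95; Q=5: -126; Q=6: -198; Q=7: -314; Q=8: -495.
Profit is highest at Q = 0. Equivalently, the lowest AVC in the table is 45/3 ≈ $15 at Q = 3, and P = $13 falls below it — price never covers variable cost, so the firm shuts down and loses only its fixed cost.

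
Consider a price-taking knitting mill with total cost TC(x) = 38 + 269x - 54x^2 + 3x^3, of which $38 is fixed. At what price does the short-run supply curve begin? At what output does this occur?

Short-run supply begins at min AVC. From VC = 269x - 54x^2 + 3x^3, AVC = 269 - 54x + 3x^2.
dAVC/dx = -54 + 6x = 0 gives x = 9. min AVC = 269 - 54·9 + 3·9^2 = 26.
So the shutdown price is $26.

$26 per unit, at x = 9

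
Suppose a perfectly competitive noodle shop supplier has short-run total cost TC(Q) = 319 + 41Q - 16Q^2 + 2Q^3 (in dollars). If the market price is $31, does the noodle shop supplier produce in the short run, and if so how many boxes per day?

From TC, MC = TC'(Q) = 41 - 32Q + 6Q^2 and AVC = VC/Q = 41 - 16Q + 2Q^2.
AVC hits its minimum where MC = AVC, at Q = 4, giving min AVC = 41 - 16·4 + 2·4^2 = $9.
P = $31 exceeds min AVC = $9, so the firm stays open.
P = MC gives 10 - 32Q + 6Q^2 = 0, with roots 1/3 and 5. Take the larger (rising MC): Q* = 5.
Check: AVC at Q = 5 is $11 ≤ P, so revenue covers variable cost.
Profit = P·Q − TC = 31·5 − 374 = -$219, a loss, but smaller than the $319 fixed cost the firm would lose by shutting down.

Produce at Q = 5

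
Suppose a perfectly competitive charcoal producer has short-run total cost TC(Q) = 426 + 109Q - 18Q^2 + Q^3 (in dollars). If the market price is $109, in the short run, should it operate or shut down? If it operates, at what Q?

Produce at Q = 12

From TC, MC = TC'(Q) = 109 - 36Q + 3Q^2 and AVC = VC/Q = 109 - 18Q + Q^2.
AVC is minimized where dAVC/dQ = -18 + 2Q = 0, at Q = 9; min AVC = 109 - 18·9 + 9^2 = $28.
Since P = $109 ≥ min AVC = $28, price covers variable cost and the firm should produce.
Set P = MC: 109 = 109 - 36Q + 3Q^2 → -36Q + 3Q^2 = 0. The roots are Q = 0 and Q = 12; the profit-maximizing output is on the rising part of MC, so Q* = 12.
Check: AVC at Q = 12 is $37 ≤ P, so revenue covers variable cost.
Profit = P·Q − TC = 109·12 − 870 = $438.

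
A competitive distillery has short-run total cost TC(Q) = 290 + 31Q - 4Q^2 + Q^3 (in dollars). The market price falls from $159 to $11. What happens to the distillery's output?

MC = 31 - 8Q + 3Q^2; the shutdown threshold is min AVC = $27 (at Q = 2).
At P = $159 ≥ min AVC, set P = MC on the rising branch: Q = 8.
At P = $11 < min AVC = $27, price no longer covers variable cost at any output, so the firm shuts down: Q = 0.

Output falls from 8 to 0 (the firm shuts down)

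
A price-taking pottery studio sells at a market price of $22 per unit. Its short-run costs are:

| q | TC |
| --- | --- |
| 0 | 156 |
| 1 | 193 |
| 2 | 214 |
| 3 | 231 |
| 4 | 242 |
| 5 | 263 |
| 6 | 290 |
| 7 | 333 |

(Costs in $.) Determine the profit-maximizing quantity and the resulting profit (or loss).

q = 5; profit = -$153

Profit at each row (π = 22q − TC): q=0: -156; q=1: -171; q=2: -170; q=3: -165; q=4: -154; q=5: -153; q=6: -158; q=7: -179.
Profit is maximized at q = 5. AVC there is 107/5 = $21.40 ≤ P, so producing beats shutting down (which would give -$156).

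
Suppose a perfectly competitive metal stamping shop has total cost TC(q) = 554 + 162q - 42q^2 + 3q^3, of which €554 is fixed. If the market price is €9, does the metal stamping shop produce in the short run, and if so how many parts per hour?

Variable cost is VC = 162q - 42q^2 + 3q^3, so AVC = VC/q = 162 - 42q + 3q^2 and MC = dTC/dq = 162 - 84q + 9q^2.
AVC is minimized where dAVC/dq = -42 + 6q = 0, at q = 7; min AVC = 162 - 42·7 + 3·7^2 = €15.
Since P = €9 < min AVC = €15, price fails to cover variable cost at any output.
Shutting down limits the loss to fixed cost, €554.

Shut down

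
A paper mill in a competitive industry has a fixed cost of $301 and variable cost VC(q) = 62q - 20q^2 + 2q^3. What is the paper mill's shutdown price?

$12 per unit

Short-run supply begins at min AVC. From VC = 62q - 20q^2 + 2q^3, AVC = 62 - 20q + 2q^2.
dAVC/dq = -20 + 4q = 0 gives q = 5. min AVC = 62 - 20·5 + 2·5^2 = 12.
So the shutdown price is $12.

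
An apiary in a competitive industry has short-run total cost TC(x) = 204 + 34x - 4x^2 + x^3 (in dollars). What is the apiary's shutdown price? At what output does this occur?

The shutdown price is the minimum of AVC. VC = 34x - 4x^2 + x^3, so AVC = 34 - 4x + x^2.
dAVC/dx = -4 + 2x = 0 gives x = 2. min AVC = 34 - 4·2 + 2^2 = 30.
For P < $30 the firm produces nothing.

$30 per unit, at x = 2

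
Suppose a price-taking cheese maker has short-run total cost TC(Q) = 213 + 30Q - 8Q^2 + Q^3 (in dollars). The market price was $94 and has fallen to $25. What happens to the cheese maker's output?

Output falls from 8 to 5

MC = 30 - 16Q + 3Q^2; the shutdown threshold is min AVC = $14 (at Q = 4).
With P = $94 above the shutdown price, P = MC gives Q = 8.
At P = $25 ≥ min AVC, set P = MC: Q = 5. The firm stays open but cuts output.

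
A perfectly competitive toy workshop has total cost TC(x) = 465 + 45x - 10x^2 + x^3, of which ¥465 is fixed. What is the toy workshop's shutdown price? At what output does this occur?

Short-run supply begins at min AVC. From VC = 45x - 10x^2 + x^3, AVC = 45 - 10x + x^2.
At the minimum of AVC, MC = AVC. MC = 45 - 20x + 3x^2; setting MC = AVC gives 2x^2 - 10x = 0, so x = 5. min AVC = 20.
So the shutdown price is ¥20.

¥20 per unit, at x = 5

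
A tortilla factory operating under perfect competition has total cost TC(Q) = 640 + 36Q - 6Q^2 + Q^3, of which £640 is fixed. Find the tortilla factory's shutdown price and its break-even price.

Shutdown price = £27; break-even price = £132

Shutdown price = min AVC. AVC = 36 - 6Q + Q^2, with vertex at Q = 3 and minimum £27.
ATC = 640/Q + 36 - 6Q + Q^2. Setting dATC/dQ = −640/Q^2 − 6 + 2Q = 0 gives Q = 8 (since 2·8^3 − 6·8^2 = 640).
min ATC = 640/8 + 36 − 6·8 + 8^2 = £132. That is the break-even price.
For £27 ≤ P < £132 the firm produces at a loss; below £27 it shuts down.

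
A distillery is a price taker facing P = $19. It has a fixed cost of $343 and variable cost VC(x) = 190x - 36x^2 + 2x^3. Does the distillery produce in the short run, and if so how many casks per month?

Shut down

Strip out fixed cost: VC = 190x - 36x^2 + 2x^3. Then AVC = 190 - 36x + 2x^2 and MC = 190 - 72x + 6x^2.
AVC hits its minimum where MC = AVC, at x = 9, giving min AVC = 190 - 36·9 + 2·9^2 = $28.
P = $19 lies below min AVC = $28; no output level covers variable cost.
The firm minimizes its loss by shutting down and losing only its fixed cost of $343.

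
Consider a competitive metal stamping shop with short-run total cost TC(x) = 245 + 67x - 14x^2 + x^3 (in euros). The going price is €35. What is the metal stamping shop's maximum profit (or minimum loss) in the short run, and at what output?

Profit = -€117 at x = 8

AVC = 67 - 14x + x^2; min AVC = €18 at x = 7. Since P = €35 ≥ min AVC, the firm produces.
MC = 67 - 28x + 3x^2. Setting P = MC and taking the root on the rising branch gives x* = 8.
TR = 35·8 = 280. TC = 245 + 152 = 397. Profit = 280 − 397 = -€117.
Shutting down would mean losing the fixed cost of €245, so operating at a loss of €117 is better by €128.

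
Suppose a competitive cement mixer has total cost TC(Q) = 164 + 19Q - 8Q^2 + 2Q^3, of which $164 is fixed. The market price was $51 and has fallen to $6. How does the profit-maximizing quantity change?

Output falls from 4 to 0 (the firm shuts down)

MC = 19 - 16Q + 6Q^2; the shutdown threshold is min AVC = $11 (at Q = 2).
With P = $51 above the shutdown price, P = MC gives Q = 4.
At P = $6 < min AVC = $11, price no longer covers variable cost at any output, so the firm shuts down: Q = 0.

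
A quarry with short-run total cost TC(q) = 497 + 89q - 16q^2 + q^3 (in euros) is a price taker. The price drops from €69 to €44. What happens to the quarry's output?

AVC = 89 - 16q + q^2, minimized at q = 8 where min AVC = €25. MC = 89 - 32q + 3q^2.
With P = €69 above the shutdown price, P = MC gives q = 10.
At P = €44 ≥ min AVC, set P = MC: q = 9. The firm stays open but cuts output.

Output falls from 10 to 9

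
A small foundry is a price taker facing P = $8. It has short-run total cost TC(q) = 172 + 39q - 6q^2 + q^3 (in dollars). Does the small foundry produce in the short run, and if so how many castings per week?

Shut down

Strip out fixed cost: VC = 39q - 6q^2 + q^3. Then AVC = 39 - 6q + q^2 and MC = 39 - 12q + 3q^2.
AVC hits its minimum where MC = AVC, at q = 3, giving min AVC = 39 - 6·3 + 3^2 = $30.
Since P = $8 < min AVC = $30, price fails to cover variable cost at any output.
Best response: produce nothing and absorb the $172 fixed cost.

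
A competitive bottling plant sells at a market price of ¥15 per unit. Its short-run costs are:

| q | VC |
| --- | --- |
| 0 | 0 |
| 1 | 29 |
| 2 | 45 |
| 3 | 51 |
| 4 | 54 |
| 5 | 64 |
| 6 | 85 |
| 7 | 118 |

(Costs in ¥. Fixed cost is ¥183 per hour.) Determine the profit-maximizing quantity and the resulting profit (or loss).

q = 5; profit = -¥172

Compute π = P·q − TC at each output: q=0: -183; q=1: -197; q=2: -198; q=3: -189; q=4: -177; q=5: -172; q=6: -178; q=7: -196.
Profit is maximized at q = 5. AVC there is 64/5 = ¥12.80 ≤ P, so producing beats shutting down (which would give -¥183).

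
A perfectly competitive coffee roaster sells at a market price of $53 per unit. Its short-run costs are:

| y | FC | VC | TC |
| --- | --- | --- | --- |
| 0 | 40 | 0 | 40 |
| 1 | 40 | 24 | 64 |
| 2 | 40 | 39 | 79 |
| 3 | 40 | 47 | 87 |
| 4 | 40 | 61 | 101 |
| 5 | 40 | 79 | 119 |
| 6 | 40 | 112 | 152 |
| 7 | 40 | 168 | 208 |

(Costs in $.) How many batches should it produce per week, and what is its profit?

Profit at each row (π = 53y − TC): y=0: -40; y=1: -11; y=2: 27; y=3: 72; y=4: 111; y=5: 146; y=6: 166; y=7: 163.
Profit is maximized at y = 6. AVC there is 112/6 = $18.67 ≤ P, so producing beats shutting down (which would give -$40).

y = 6; profit = $166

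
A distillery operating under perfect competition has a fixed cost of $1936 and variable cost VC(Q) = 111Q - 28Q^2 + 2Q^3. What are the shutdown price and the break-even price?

Shutdown price = $13; break-even price = $221

Shutdown price = min AVC. AVC = 111 - 28Q + 2Q^2, with vertex at Q = 7 and minimum $13.
ATC = 1936/Q + 111 - 28Q + 2Q^2. Setting dATC/dQ = −1936/Q^2 − 28 + 4Q = 0 gives Q = 11 (since 4·11^3 − 28·11^2 = 1936).
min ATC = 1936/11 + 111 − 28·11 + 2·11^2 = $221. That is the break-even price.
For $13 ≤ P < $221 the firm produces at a loss; below $13 it shuts down.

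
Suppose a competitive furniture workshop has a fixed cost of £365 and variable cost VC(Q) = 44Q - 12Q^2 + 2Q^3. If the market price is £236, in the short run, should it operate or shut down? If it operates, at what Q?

Variable cost is VC = 44Q - 12Q^2 + 2Q^3, so AVC = VC/Q = 44 - 12Q + 2Q^2 and MC = dTC/dQ = 44 - 24Q + 6Q^2.
AVC hits its minimum where MC = AVC, at Q = 3, giving min AVC = 44 - 12·3 + 2·3^2 = £26.
Because £236 ≥ £26, revenue can cover variable cost; the firm operates.
Solving P = MC: -192 - 24Q + 6Q^2 = 0 ⇒ Q = -4 or 8. On the upward-sloping branch, Q* = 8.
Check: AVC at Q = 8 is £76 ≤ P, so revenue covers variable cost.
Profit = P·Q − TC = 236·8 − 973 = £915.

Produce at Q = 8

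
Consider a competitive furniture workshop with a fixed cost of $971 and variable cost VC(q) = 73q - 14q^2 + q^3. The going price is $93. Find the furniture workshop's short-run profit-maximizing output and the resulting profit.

AVC = 73 - 14q + q^2; min AVC = $24 at q = 7. Since P = $93 ≥ min AVC, the firm produces.
With MC = 73 - 28q + 3q^2, P = MC on the upward-sloping part at q* = 10.
TR = 93·10 = 930. TC = 971 + 330 = 1301. Profit = 930 − 1301 = -$371.
That loss of $371 beats the $971 the firm would lose by shutting down; producing recovers $600 of fixed cost.

Profit = -$371 at q = 10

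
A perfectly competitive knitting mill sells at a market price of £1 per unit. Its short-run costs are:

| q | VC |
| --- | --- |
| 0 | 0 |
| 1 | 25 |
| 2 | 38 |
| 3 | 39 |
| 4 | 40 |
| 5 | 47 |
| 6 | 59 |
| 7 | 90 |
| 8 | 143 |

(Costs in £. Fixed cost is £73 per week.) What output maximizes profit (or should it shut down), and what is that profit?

Compute π = P·q − TC at each output: q=0: -73; q=1: -97; q=2: -109; q=3: -109; q=4: -109; q=5: -115; q=6: -126; q=7: -156; q=8: -208.
Profit is highest at q = 0. Equivalently, the lowest AVC in the table is 47/5 ≈ £9.40 at q = 5, and P = £1 falls below it — price never covers variable cost, so the firm shuts down and loses only its fixed cost.

q = 0 (shut down); profit = -£73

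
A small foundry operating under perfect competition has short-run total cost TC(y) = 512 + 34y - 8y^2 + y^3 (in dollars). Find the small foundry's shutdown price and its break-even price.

Shutdown price = $18; break-even price = $98

AVC = 34 - 8y + y^2; minimized at y = 4, giving min AVC = $18. That is the shutdown price.
ATC = 512/y + 34 - 8y + y^2. Setting dATC/dy = −512/y^2 − 8 + 2y = 0 gives y = 8 (since 2·8^3 − 8·8^2 = 512).
min ATC = 512/8 + 34 − 8·8 + 8^2 = $98. That is the break-even price.
Between these two prices the firm operates at a loss; above $98 it earns a profit.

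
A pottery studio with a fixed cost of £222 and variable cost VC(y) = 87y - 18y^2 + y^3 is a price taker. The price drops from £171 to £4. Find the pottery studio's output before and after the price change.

MC = 87 - 36y + 3y^2; the shutdown threshold is min AVC = £6 (at y = 9).
At P = £171 ≥ min AVC, set P = MC on the rising branch: y = 14.
At P = £4 < min AVC = £6, price no longer covers variable cost at any output, so the firm shuts down: y = 0.

Output falls from 14 to 0 (the firm shuts down)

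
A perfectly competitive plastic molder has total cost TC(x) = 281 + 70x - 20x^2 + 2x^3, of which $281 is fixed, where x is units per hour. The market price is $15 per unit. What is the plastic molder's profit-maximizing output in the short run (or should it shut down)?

Shut down

Strip out fixed cost: VC = 70x - 20x^2 + 2x^3. Then AVC = 70 - 20x + 2x^2 and MC = 70 - 40x + 6x^2.
AVC is minimized where dAVC/dx = -20 + 4x = 0, at x = 5; min AVC = 70 - 20·5 + 2·5^2 = $20.
With P < min AVC ($15 < $20), every unit sold adds to the loss.
The firm minimizes its loss by shutting down and losing only its fixed cost of $281.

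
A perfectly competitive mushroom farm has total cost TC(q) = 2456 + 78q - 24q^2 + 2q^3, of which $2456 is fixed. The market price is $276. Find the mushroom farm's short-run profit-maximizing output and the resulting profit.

AVC = 78 - 24q + 2q^2 has its minimum $6 at q = 6; price $276 clears that bar, so the firm operates.
With MC = 78 - 48q + 6q^2, P = MC on the upward-sloping part at q* = 11.
TR = 276·11 = 3036. TC = 2456 + 616 = 3072. Profit = 3036 − 3072 = -$36.
That loss of $36 beats the $2456 the firm would lose by shutting down; producing recovers $2420 of fixed cost.

Profit = -$36 at q = 11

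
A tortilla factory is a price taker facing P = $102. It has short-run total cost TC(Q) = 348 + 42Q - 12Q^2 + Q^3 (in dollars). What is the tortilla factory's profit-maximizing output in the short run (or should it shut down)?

Variable cost is VC = 42Q - 12Q^2 + Q^3, so AVC = VC/Q = 42 - 12Q + Q^2 and MC = dTC/dQ = 42 - 24Q + 3Q^2.
AVC is minimized where dAVC/dQ = -12 + 2Q = 0, at Q = 6; min AVC = 42 - 12·6 + 6^2 = $6.
Since P = $102 ≥ min AVC = $6, price covers variable cost and the firm should produce.
Set P = MC: 102 = 42 - 24Q + 3Q^2 → -60 - 24Q + 3Q^2 = 0. The roots are Q = -2 and Q = 10; the profit-maximizing output is on the rising part of MC, so Q* = 10.
Check: AVC at Q = 10 is $22 ≤ P, so revenue covers variable cost.
Profit = P·Q − TC = 102·10 − 568 = $452.

Produce at Q = 10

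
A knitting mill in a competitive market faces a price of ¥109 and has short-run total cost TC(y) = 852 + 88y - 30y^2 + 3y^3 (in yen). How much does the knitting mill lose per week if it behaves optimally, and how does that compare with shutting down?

AVC = 88 - 30y + 3y^2 has its minimum ¥13 at y = 5; price ¥109 clears that bar, so the firm operates.
With MC = 88 - 60y + 9y^2, P = MC on the upward-sloping part at y* = 7.
TR = 109·7 = 763. TC = 852 + 175 = 1027. Profit = 763 − 1027 = -¥264.
Shutting down would mean losing the fixed cost of ¥852, so operating at a loss of ¥264 is better by ¥588.

Profit = -¥264 at y = 7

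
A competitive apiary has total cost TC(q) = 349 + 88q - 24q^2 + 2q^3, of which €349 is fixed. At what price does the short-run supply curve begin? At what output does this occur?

€16 per unit, at q = 6

The firm shuts down when price falls below the minimum of average variable cost. AVC = VC/q = 88 - 24q + 2q^2.
dAVC/dq = -24 + 4q = 0 gives q = 6. min AVC = 88 - 24·6 + 2·6^2 = 16.
The firm shuts down for any P below €16.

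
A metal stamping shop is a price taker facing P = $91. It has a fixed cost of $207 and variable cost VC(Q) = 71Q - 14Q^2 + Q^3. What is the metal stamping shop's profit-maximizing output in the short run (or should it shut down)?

Produce at Q = 10

Strip out fixed cost: VC = 71Q - 14Q^2 + Q^3. Then AVC = 71 - 14Q + Q^2 and MC = 71 - 28Q + 3Q^2.
AVC hits its minimum where MC = AVC, at Q = 7, giving min AVC = 71 - 14·7 + 7^2 = $22.
Because $91 ≥ $22, revenue can cover variable cost; the firm operates.
Set P = MC: 91 = 71 - 28Q + 3Q^2 → -20 - 28Q + 3Q^2 = 0. The roots are Q = -2/3 and Q = 10; the profit-maximizing output is on the rising part of MC, so Q* = 10.
Check: AVC at Q = 10 is $31 ≤ P, so revenue covers variable cost.
Profit = P·Q − TC = 91·10 − 517 = $393.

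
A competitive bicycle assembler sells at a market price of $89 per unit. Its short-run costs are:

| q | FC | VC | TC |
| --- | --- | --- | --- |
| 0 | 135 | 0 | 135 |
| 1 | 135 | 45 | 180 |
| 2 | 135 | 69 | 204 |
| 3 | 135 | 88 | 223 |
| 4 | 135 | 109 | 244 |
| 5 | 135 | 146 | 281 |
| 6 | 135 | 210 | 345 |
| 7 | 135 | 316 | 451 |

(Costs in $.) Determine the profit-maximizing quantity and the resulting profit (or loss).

q = 6; profit = $189

Compute π = P·q − TC at each output: q=0: -135; q=1: -91; q=2: -26; q=3: 44; q=4: 112; q=5: 164; q=6: 189; q=7: 172.
Profit is maximized at q = 6. AVC there is 210/6 = $35 ≤ P, so producing beats shutting down (which would give -$135).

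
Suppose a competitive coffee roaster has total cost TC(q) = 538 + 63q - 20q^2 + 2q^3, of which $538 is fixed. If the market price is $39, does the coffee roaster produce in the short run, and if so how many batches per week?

Produce at q = 6

Variable cost is VC = 63q - 20q^2 + 2q^3, so AVC = VC/q = 63 - 20q + 2q^2 and MC = dTC/dq = 63 - 40q + 6q^2.
AVC is minimized where dAVC/dq = -20 + 4q = 0, at q = 5; min AVC = 63 - 20·5 + 2·5^2 = $13.
P = $39 exceeds min AVC = $13, so the firm stays open.
Set P = MC: 39 = 63 - 40q + 6q^2 → 24 - 40q + 6q^2 = 0. The roots are q = 2/3 and q = 6; the profit-maximizing output is on the rising part of MC, so q* = 6.
Check: AVC at q = 6 is $15 ≤ P, so revenue covers variable cost.
Profit = P·q − TC = 39·6 − 628 = -$394, a loss, but smaller than the $538 fixed cost the firm would lose by shutting down.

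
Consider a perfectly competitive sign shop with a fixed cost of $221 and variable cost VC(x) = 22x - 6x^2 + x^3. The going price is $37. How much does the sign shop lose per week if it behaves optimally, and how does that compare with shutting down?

AVC = 22 - 6x + x^2 has its minimum $13 at x = 3; price $37 clears that bar, so the firm operates.
MC = 22 - 12x + 3x^2. Setting P = MC and taking the root on the rising branch gives x* = 5.
TR = 37·5 = 185. TC = 221 + 85 = 306. Profit = 185 − 306 = -$121.
That loss of $121 beats the $221 the firm would lose by shutting down; producing recovers $100 of fixed cost.

Profit = -$121 at x = 5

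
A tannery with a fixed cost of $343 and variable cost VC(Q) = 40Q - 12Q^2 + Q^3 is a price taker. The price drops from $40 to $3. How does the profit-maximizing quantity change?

MC = 40 - 24Q + 3Q^2; the shutdown threshold is min AVC = $4 (at Q = 6).
At P = $40 ≥ min AVC, set P = MC on the rising branch: Q = 8.
At P = $3 < min AVC = $4, price no longer covers variable cost at any output, so the firm shuts down: Q = 0.

Output falls from 8 to 0 (the firm shuts down)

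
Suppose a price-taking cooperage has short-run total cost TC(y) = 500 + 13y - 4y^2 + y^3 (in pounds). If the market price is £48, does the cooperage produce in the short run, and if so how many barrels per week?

Variable cost is VC = 13y - 4y^2 + y^3, so AVC = VC/y = 13 - 4y + y^2 and MC = dTC/dy = 13 - 8y + 3y^2.
The AVC parabola has its vertex at y = 4/2 = 2, where AVC = 13 - 4·2 + 2^2 = £9.
Since P = £48 ≥ min AVC = £9, price covers variable cost and the firm should produce.
Set P = MC: 48 = 13 - 8y + 3y^2 → -35 - 8y + 3y^2 = 0. The roots are y = -7/3 and y = 5; the profit-maximizing output is on the rising part of MC, so y* = 5.
Check: AVC at y = 5 is £18 ≤ P, so revenue covers variable cost.
Profit = P·y − TC = 48·5 − 590 = -£350, a loss, but smaller than the £500 fixed cost the firm would lose by shutting down.

Produce at y = 5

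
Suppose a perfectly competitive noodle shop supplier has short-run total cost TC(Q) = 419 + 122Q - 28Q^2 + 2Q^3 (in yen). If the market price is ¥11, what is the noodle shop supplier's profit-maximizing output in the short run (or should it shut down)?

Variable cost is VC = 122Q - 28Q^2 + 2Q^3, so AVC = VC/Q = 122 - 28Q + 2Q^2 and MC = dTC/dQ = 122 - 56Q + 6Q^2.
AVC hits its minimum where MC = AVC, at Q = 7, giving min AVC = 122 - 28·7 + 2·7^2 = ¥24.
With P < min AVC (¥11 < ¥24), every unit sold adds to the loss.
The firm minimizes its loss by shutting down and losing only its fixed cost of ¥419.

Shut down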